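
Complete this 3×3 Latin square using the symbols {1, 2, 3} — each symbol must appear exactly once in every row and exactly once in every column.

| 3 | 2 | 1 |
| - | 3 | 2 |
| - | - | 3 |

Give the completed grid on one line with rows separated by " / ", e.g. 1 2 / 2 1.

At row 2, column 1: row 2 has {2,3}; column 1 has {3}; that leaves 1.
At row 3, column 1: row 3 has {3}; column 1 has {1,3}; that leaves 2.
At row 3, column 2: row 3 has {2,3}; column 2 has {2,3}; that leaves 1.

3 2 1 / 1 3 2 / 2 1 3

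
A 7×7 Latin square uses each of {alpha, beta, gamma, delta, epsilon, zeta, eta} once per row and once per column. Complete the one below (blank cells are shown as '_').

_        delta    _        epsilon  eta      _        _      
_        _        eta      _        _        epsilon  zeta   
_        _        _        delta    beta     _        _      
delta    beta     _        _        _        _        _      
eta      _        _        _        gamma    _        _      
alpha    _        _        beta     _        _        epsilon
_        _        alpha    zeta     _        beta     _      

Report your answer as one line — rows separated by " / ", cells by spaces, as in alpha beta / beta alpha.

zeta delta beta epsilon eta gamma alpha / beta alpha eta gamma delta epsilon zeta / epsilon zeta gamma delta beta alpha eta / delta beta epsilon eta alpha zeta gamma / eta epsilon zeta alpha gamma delta beta / alpha gamma delta beta zeta eta epsilon / gamma eta alpha zeta epsilon beta delta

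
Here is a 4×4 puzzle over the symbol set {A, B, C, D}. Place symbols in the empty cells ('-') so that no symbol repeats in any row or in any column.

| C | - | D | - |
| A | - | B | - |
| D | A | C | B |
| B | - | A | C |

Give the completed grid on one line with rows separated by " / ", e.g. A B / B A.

C B D A / A C B D / D A C B / B D A C

row 1 has {C,D}; column 2 has {A} — only B is left for (r1,c2).
row 1 has {B,C,D}; column 4 has {B,C} — only A is left for (r1,c4).
row 2 has {A,B}; column 4 has {A,B,C} — only D is left for (r2,c4).
row 4 has {A,B,C}; column 2 has {A,B} — only D is left for (r4,c2).
row 2 has {A,B,D}; column 2 has {A,B,D} — only C is left for (r2,c2).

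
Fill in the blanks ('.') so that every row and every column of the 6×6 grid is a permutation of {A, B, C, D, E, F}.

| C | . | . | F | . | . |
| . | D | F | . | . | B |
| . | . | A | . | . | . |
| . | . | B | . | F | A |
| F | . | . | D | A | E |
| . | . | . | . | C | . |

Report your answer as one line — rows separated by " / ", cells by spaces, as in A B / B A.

(r1,c6): row 1 has {C,F}; column 6 has {A,B,E}, so it must be D.
(r2,c5): row 2 has {B,D,F}; column 5 has {A,C,F}, so it must be E.
(r5,c3): row 5 has {A,D,E,F}; column 3 has {A,B,F}, so it must be C.
(r6,c6): row 6 has {C}; column 6 has {A,B,D,E}, so it must be F.
(r1,c3): row 1 has {C,D,F}; column 3 has {A,B,C,F}, so it must be E.
(r1,c5): row 1 has {C,D,E,F}; column 5 has {A,C,E,F}, so it must be B.
(r2,c1): row 2 has {B,D,E,F}; column 1 has {C,F}, so it must be A.
(r2,c4): row 2 has {A,B,D,E,F}; column 4 has {D,F}, so it must be C.
(r3,c5): row 3 has {A}; column 5 has {A,B,C,E,F}, so it must be D.
(r3,c6): row 3 has {A,D}; column 6 has {A,B,D,E,F}, so it must be C.
(r4,c4): row 4 has {A,B,F}; column 4 has {C,D,F}, so it must be E.
(r5,c2): row 5 has {A,C,D,E,F}; column 2 has {D}, so it must be B.
(r6,c3): row 6 has {C,F}; column 3 has {A,B,C,E,F}, so it must be D.
(r1,c2): row 1 has {B,C,D,E,F}; column 2 has {B,D}, so it must be A.
(r3,c4): row 3 has {A,C,D}; column 4 has {C,D,E,F}, so it must be B.
(r4,c1): row 4 has {A,B,E,F}; column 1 has {A,C,F}, so it must be D.
(r4,c2): row 4 has {A,B,D,E,F}; column 2 has {A,B,D}, so it must be C.
(r6,c2): row 6 has {C,D,F}; column 2 has {A,B,C,D}, so it must be E.
(r6,c4): row 6 has {C,D,E,F}; column 4 has {B,C,D,E,F}, so it must be A.
(r3,c1): row 3 has {A,B,C,D}; column 1 has {A,C,D,F}, so it must be E.
(r3,c2): row 3 has {A,B,C,D,E}; column 2 has {A,B,C,D,E}, so it must be F.
(r6,c1): row 6 has {A,C,D,E,F}; column 1 has {A,C,D,E,F}, so it must be B.

C A E F B D / A D F C E B / E F A B D C / D C B E F A / F B C D A E / B E D A C F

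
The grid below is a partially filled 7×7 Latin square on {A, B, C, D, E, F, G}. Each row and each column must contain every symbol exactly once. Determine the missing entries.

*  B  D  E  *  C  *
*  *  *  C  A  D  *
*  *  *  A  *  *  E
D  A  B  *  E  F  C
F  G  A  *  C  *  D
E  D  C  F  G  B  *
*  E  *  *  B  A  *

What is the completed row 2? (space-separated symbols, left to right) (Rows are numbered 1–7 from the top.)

At row 1, column 5: row 1 has {B,C,D,E}; column 5 has {A,B,C,E,G}; that leaves F.
At row 2, column 2: row 2 has {A,C,D}; column 2 has {A,B,D,E,G}; that leaves F.
At row 3, column 2: row 3 has {A,E}; column 2 has {A,B,D,E,F,G}; that leaves C.
At row 3, column 5: row 3 has {A,C,E}; column 5 has {A,B,C,E,F,G}; that leaves D.
At row 3, column 6: row 3 has {A,C,D,E}; column 6 has {A,B,C,D,F}; that leaves G.
At row 4, column 4: row 4 has {A,B,C,D,E,F}; column 4 has {A,C,E,F}; that leaves G.
At row 5, column 4: row 5 has {A,C,D,F,G}; column 4 has {A,C,E,F,G}; that leaves B.
At row 5, column 6: row 5 has {A,B,C,D,F,G}; column 6 has {A,B,C,D,F,G}; that leaves E.
At row 6, column 7: row 6 has {B,C,D,E,F,G}; column 7 has {C,D,E}; that leaves A.
At row 7, column 4: row 7 has {A,B,E}; column 4 has {A,B,C,E,F,G}; that leaves D.
At row 1, column 7: row 1 has {B,C,D,E,F}; column 7 has {A,C,D,E}; that leaves G.
At row 2, column 7: row 2 has {A,C,D,F}; column 7 has {A,C,D,E,G}; that leaves B.
At row 3, column 1: row 3 has {A,C,D,E,G}; column 1 has {D,E,F}; that leaves B.
At row 3, column 3: row 3 has {A,B,C,D,E,G}; column 3 has {A,B,C,D}; that leaves F.
At row 7, column 3: row 7 has {A,B,D,E}; column 3 has {A,B,C,D,F}; that leaves G.
At row 7, column 7: row 7 has {A,B,D,E,G}; column 7 has {A,B,C,D,E,G}; that leaves F.
At row 1, column 1: row 1 has {B,C,D,E,F,G}; column 1 has {B,D,E,F}; that leaves A.
At row 2, column 1: row 2 has {A,B,C,D,F}; column 1 has {A,B,D,E,F}; that leaves G.
At row 2, column 3: row 2 has {A,B,C,D,F,G}; column 3 has {A,B,C,D,F,G}; that leaves E.

G F E C A D B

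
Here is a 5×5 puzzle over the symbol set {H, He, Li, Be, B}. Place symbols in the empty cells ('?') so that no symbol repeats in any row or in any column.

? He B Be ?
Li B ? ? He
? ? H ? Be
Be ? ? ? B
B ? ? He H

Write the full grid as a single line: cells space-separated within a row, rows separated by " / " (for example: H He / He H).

row 1 has {He,Be,B}; column 1 has {Li,Be,B} — only H is left for (r1,c1).
row 1 has {H,He,Be,B}; column 5 has {H,He,Be,B} — only Li is left for (r1,c5).
row 2 has {He,Li,B}; column 3 has {H,B} — only Be is left for (r2,c3).
row 2 has {He,Li,Be,B}; column 4 has {He,Be} — only H is left for (r2,c4).
row 3 has {H,Be}; column 1 has {H,Li,Be,B} — only He is left for (r3,c1).
row 3 has {H,He,Be}; column 2 has {He,B} — only Li is left for (r3,c2).
row 3 has {H,He,Li,Be}; column 4 has {H,He,Be} — only B is left for (r3,c4).
row 4 has {Be,B}; column 2 has {He,Li,B} — only H is left for (r4,c2).
row 4 has {H,Be,B}; column 4 has {H,He,Be,B} — only Li is left for (r4,c4).
row 5 has {H,He,B}; column 2 has {H,He,Li,B} — only Be is left for (r5,c2).
row 5 has {H,He,Be,B}; column 3 has {H,Be,B} — only Li is left for (r5,c3).
row 4 has {H,Li,Be,B}; column 3 has {H,Li,Be,B} — only He is left for (r4,c3).

H He B Be Li / Li B Be H He / He Li H B Be / Be H He Li B / B Be Li He H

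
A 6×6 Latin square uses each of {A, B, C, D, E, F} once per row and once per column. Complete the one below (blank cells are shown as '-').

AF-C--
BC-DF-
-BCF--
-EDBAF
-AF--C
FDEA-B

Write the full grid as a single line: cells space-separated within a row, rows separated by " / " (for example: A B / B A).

(r1,c3) = B
(r2,c3) = A
(r2,c6) = E
(r4,c1) = C
(r5,c4) = E
(r6,c5) = C
(r1,c6) = D
(r3,c6) = A
(r5,c1) = D
(r5,c5) = B
(r1,c5) = E
(r3,c1) = E
(r3,c5) = D

A F B C E D / B C A D F E / E B C F D A / C E D B A F / D A F E B C / F D E A C B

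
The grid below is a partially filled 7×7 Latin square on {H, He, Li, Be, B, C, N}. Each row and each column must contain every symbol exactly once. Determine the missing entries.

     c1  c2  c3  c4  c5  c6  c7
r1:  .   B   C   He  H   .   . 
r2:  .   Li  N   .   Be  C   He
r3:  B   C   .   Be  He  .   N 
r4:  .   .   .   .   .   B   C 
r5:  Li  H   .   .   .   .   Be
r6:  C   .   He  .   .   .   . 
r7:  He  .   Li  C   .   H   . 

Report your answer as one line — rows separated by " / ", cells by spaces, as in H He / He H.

Be B C He H N Li / H Li N B Be C He / B C H Be He Li N / N He Be H Li B C / Li H B N C He Be / C N He Li B Be H / He Be Li C N H B

(r1,c7) = Li
(r2,c1) = H
(r2,c4) = B
(r3,c3) = H
(r3,c6) = Li
(r4,c3) = Be
(r5,c3) = B
(r5,c4) = N
(r5,c5) = C
(r5,c6) = He
(r7,c7) = B
(r4,c1) = N
(r4,c2) = He
(r4,c5) = Li
(r6,c7) = H
(r7,c5) = N
(r1,c1) = Be
(r1,c6) = N
(r4,c4) = H
(r6,c4) = Li
(r6,c5) = B
(r6,c6) = Be
(r7,c2) = Be
(r6,c2) = N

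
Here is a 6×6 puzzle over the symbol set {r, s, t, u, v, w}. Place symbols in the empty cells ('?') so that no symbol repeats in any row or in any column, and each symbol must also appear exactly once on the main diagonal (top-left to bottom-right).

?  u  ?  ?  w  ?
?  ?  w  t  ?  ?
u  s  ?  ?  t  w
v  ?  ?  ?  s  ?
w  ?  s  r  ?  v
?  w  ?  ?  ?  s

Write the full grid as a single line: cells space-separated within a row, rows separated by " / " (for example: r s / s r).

t u v s w r / s v w t r u / u s r v t w / v r u w s t / w t s r u v / r w t u v s

(r3,c4): row 3 has {s,t,u,w}; column 4 has {r,t}, so it must be v.
(r5,c2): row 5 has {r,s,v,w}; column 2 has {s,u,w}, so it must be t.
(r5,c5): row 5 has {r,s,t,v,w}; column 5 has {s,t,w}; the diagonal has {s}, so it must be u.
(r6,c4): row 6 has {s,w}; column 4 has {r,t,v}, so it must be u.
(r1,c4): row 1 has {u,w}; column 4 has {r,t,u,v}, so it must be s.
(r3,c3): row 3 has {s,t,u,v,w}; column 3 has {s,w}; the diagonal has {s,u}, so it must be r.
(r4,c2): row 4 has {s,v}; column 2 has {s,t,u,w}, so it must be r.
(r4,c4): row 4 has {r,s,v}; column 4 has {r,s,t,u,v}; the diagonal has {r,s,u}, so it must be w.
(r1,c1): row 1 has {s,u,w}; column 1 has {u,v,w}; the diagonal has {r,s,u,w}, so it must be t.
(r1,c3): row 1 has {s,t,u,w}; column 3 has {r,s,w}, so it must be v.
(r1,c6): row 1 has {s,t,u,v,w}; column 6 has {s,v,w}, so it must be r.
(r2,c2): row 2 has {t,w}; column 2 has {r,s,t,u,w}; the diagonal has {r,s,t,u,w}, so it must be v.
(r2,c5): row 2 has {t,v,w}; column 5 has {s,t,u,w}, so it must be r.
(r2,c6): row 2 has {r,t,v,w}; column 6 has {r,s,v,w}, so it must be u.
(r4,c6): row 4 has {r,s,v,w}; column 6 has {r,s,u,v,w}, so it must be t.
(r6,c1): row 6 has {s,u,w}; column 1 has {t,u,v,w}, so it must be r.
(r6,c3): row 6 has {r,s,u,w}; column 3 has {r,s,v,w}, so it must be t.
(r6,c5): row 6 has {r,s,t,u,w}; column 5 has {r,s,t,u,w}, so it must be v.
(r2,c1): row 2 has {r,t,u,v,w}; column 1 has {r,t,u,v,w}, so it must be s.
(r4,c3): row 4 has {r,s,t,v,w}; column 3 has {r,s,t,v,w}, so it must be u.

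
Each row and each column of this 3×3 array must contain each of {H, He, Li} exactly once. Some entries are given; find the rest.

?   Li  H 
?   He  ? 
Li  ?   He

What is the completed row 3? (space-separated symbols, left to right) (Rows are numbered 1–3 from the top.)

Li H He

At row 1, column 1: row 1 has {H,Li}; column 1 has {Li}; that leaves He.
At row 2, column 1: row 2 has {He}; column 1 has {He,Li}; that leaves H.
At row 2, column 3: row 2 has {H,He}; column 3 has {H,He}; that leaves Li.
At row 3, column 2: row 3 has {He,Li}; column 2 has {He,Li}; that leaves H.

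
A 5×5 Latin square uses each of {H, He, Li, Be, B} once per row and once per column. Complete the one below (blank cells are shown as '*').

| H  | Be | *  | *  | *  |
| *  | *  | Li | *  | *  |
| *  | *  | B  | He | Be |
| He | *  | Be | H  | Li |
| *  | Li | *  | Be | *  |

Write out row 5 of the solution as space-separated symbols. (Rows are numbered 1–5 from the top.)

At row 1, column 3: row 1 has {H,Be}; column 3 has {Li,Be,B}; that leaves He.
At row 1, column 5: row 1 has {H,He,Be}; column 5 has {Li,Be}; that leaves B.
At row 2, column 4: row 2 has {Li}; column 4 has {H,He,Be}; that leaves B.
At row 3, column 1: row 3 has {He,Be,B}; column 1 has {H,He}; that leaves Li.
At row 3, column 2: row 3 has {He,Li,Be,B}; column 2 has {Li,Be}; that leaves H.
At row 4, column 2: row 4 has {H,He,Li,Be}; column 2 has {H,Li,Be}; that leaves B.
At row 5, column 1: row 5 has {Li,Be}; column 1 has {H,He,Li}; that leaves B.
At row 5, column 3: row 5 has {Li,Be,B}; column 3 has {He,Li,Be,B}; that leaves H.
At row 5, column 5: row 5 has {H,Li,Be,B}; column 5 has {Li,Be,B}; that leaves He.

B Li H Be He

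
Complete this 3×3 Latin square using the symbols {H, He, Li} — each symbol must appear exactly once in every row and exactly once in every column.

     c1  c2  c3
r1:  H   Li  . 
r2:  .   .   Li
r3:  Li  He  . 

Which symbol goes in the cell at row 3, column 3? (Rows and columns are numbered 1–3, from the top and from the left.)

H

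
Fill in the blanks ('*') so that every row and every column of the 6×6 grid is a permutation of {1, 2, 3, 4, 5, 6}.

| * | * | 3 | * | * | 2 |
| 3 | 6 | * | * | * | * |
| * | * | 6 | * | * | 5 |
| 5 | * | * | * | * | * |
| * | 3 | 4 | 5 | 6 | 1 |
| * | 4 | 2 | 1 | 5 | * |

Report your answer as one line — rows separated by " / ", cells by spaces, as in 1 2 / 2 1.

1 5 3 6 4 2 / 3 6 5 2 1 4 / 4 1 6 3 2 5 / 5 2 1 4 3 6 / 2 3 4 5 6 1 / 6 4 2 1 5 3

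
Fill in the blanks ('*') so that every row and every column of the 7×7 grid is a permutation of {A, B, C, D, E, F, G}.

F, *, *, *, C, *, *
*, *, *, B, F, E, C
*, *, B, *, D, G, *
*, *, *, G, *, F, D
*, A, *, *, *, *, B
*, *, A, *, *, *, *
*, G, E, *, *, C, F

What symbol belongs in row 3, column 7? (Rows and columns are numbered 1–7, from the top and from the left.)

A

Cell (r2,c2): row 2 has {B,C,E,F}; column 2 has {A,G} → D.
Cell (r2,c3): row 2 has {B,C,D,E,F}; column 3 has {A,B,E} → G.
Cell (r4,c3): row 4 has {D,F,G}; column 3 has {A,B,E,G} → C.
Cell (r5,c6): row 5 has {A,B}; column 6 has {C,E,F,G} → D.
Cell (r6,c6): row 6 has {A}; column 6 has {C,D,E,F,G} → B.
Cell (r1,c3): row 1 has {C,F}; column 3 has {A,B,C,E,G} → D.
Cell (r1,c6): row 1 has {C,D,F}; column 6 has {B,C,D,E,F,G} → A.
Cell (r2,c1): row 2 has {B,C,D,E,F,G}; column 1 has {F} → A.
Cell (r5,c3): row 5 has {A,B,D}; column 3 has {A,B,C,D,E,G} → F.
Cell (r1,c4): row 1 has {A,C,D,F}; column 4 has {B,G} → E.
Cell (r1,c7): row 1 has {A,C,D,E,F}; column 7 has {B,C,D,F} → G.
Cell (r5,c4): row 5 has {A,B,D,F}; column 4 has {B,E,G} → C.
Cell (r6,c7): row 6 has {A,B}; column 7 has {B,C,D,F,G} → E.
Cell (r1,c2): row 1 has {A,C,D,E,F,G}; column 2 has {A,D,G} → B.
Cell (r3,c7): row 3 has {B,D,G}; column 7 has {B,C,D,E,F,G} → A.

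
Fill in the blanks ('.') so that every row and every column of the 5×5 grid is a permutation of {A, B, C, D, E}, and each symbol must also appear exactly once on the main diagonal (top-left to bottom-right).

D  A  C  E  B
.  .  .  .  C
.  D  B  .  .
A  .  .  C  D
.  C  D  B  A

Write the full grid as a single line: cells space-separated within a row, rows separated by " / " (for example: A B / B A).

row 2 has {C}; column 2 has {A,C,D}; the diagonal has {A,B,C,D} — only E is left for (r2,c2).
row 2 has {C,E}; column 3 has {B,C,D} — only A is left for (r2,c3).
row 2 has {A,C,E}; column 4 has {B,C,E} — only D is left for (r2,c4).
row 3 has {B,D}; column 4 has {B,C,D,E} — only A is left for (r3,c4).
row 3 has {A,B,D}; column 5 has {A,B,C,D} — only E is left for (r3,c5).
row 4 has {A,C,D}; column 2 has {A,C,D,E} — only B is left for (r4,c2).
row 4 has {A,B,C,D}; column 3 has {A,B,C,D} — only E is left for (r4,c3).
row 5 has {A,B,C,D}; column 1 has {A,D} — only E is left for (r5,c1).
row 2 has {A,C,D,E}; column 1 has {A,D,E} — only B is left for (r2,c1).
row 3 has {A,B,D,E}; column 1 has {A,B,D,E} — only C is left for (r3,c1).

D A C E B / B E A D C / C D B A E / A B E C D / E C D B A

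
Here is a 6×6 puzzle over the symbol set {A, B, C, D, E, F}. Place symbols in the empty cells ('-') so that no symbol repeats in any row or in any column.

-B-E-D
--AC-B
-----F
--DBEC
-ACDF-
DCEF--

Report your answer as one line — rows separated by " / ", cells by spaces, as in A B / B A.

C B F E A D / F E A C D B / E D B A C F / A F D B E C / B A C D F E / D C E F B A

(r1,c3) = F
(r2,c5) = D
(r3,c3) = B
(r3,c4) = A
(r3,c5) = C
(r4,c2) = F
(r5,c6) = E
(r6,c6) = A
(r1,c5) = A
(r2,c2) = E
(r3,c1) = E
(r3,c2) = D
(r4,c1) = A
(r5,c1) = B
(r6,c5) = B
(r1,c1) = C
(r2,c1) = F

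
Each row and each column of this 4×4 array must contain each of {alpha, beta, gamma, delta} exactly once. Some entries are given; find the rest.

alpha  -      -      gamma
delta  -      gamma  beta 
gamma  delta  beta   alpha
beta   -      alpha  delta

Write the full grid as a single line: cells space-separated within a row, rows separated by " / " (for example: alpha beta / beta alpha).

alpha beta delta gamma / delta alpha gamma beta / gamma delta beta alpha / beta gamma alpha delta

Cell (r1,c2): row 1 has {alpha,gamma}; column 2 has {delta} → beta.
Cell (r1,c3): row 1 has {alpha,beta,gamma}; column 3 has {alpha,beta,gamma} → delta.
Cell (r2,c2): row 2 has {beta,gamma,delta}; column 2 has {beta,delta} → alpha.
Cell (r4,c2): row 4 has {alpha,beta,delta}; column 2 has {alpha,beta,delta} → gamma.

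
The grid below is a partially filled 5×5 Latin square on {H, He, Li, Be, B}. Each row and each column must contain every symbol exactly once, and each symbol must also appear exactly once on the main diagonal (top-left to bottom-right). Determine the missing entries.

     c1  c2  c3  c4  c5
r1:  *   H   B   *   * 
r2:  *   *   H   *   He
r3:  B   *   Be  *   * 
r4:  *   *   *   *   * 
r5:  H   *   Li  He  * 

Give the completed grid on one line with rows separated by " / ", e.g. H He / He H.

He H B Be Li / Be Li H B He / B He Be Li H / Li B He H Be / H Be Li He B

(r4,c3) = He
(r5,c5) = B
(r2,c2) = Li
(r3,c2) = He
(r4,c4) = H
(r5,c2) = Be
(r1,c1) = He
(r2,c1) = Be
(r2,c4) = B
(r3,c4) = Li
(r3,c5) = H
(r4,c1) = Li
(r4,c2) = B
(r4,c5) = Be
(r1,c4) = Be
(r1,c5) = Li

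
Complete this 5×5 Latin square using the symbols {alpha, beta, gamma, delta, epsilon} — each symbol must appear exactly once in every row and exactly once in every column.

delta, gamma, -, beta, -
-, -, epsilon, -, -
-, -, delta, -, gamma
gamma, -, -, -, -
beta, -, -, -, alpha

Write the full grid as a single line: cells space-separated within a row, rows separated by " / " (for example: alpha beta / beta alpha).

delta gamma alpha beta epsilon / alpha delta epsilon gamma beta / epsilon beta delta alpha gamma / gamma alpha beta epsilon delta / beta epsilon gamma delta alpha

(r1,c3): row 1 has {beta,gamma,delta}; column 3 has {delta,epsilon}, so it must be alpha.
(r1,c5): row 1 has {alpha,beta,gamma,delta}; column 5 has {alpha,gamma}, so it must be epsilon.
(r2,c1): row 2 has {epsilon}; column 1 has {beta,gamma,delta}, so it must be alpha.
(r3,c1): row 3 has {gamma,delta}; column 1 has {alpha,beta,gamma,delta}, so it must be epsilon.
(r3,c4): row 3 has {gamma,delta,epsilon}; column 4 has {beta}, so it must be alpha.
(r4,c3): row 4 has {gamma}; column 3 has {alpha,delta,epsilon}, so it must be beta.
(r4,c5): row 4 has {beta,gamma}; column 5 has {alpha,gamma,epsilon}, so it must be delta.
(r5,c3): row 5 has {alpha,beta}; column 3 has {alpha,beta,delta,epsilon}, so it must be gamma.
(r2,c5): row 2 has {alpha,epsilon}; column 5 has {alpha,gamma,delta,epsilon}, so it must be beta.
(r3,c2): row 3 has {alpha,gamma,delta,epsilon}; column 2 has {gamma}, so it must be beta.
(r4,c4): row 4 has {beta,gamma,delta}; column 4 has {alpha,beta}, so it must be epsilon.
(r5,c4): row 5 has {alpha,beta,gamma}; column 4 has {alpha,beta,epsilon}, so it must be delta.
(r2,c2): row 2 has {alpha,beta,epsilon}; column 2 has {beta,gamma}, so it must be delta.
(r2,c4): row 2 has {alpha,beta,delta,epsilon}; column 4 has {alpha,beta,delta,epsilon}, so it must be gamma.
(r4,c2): row 4 has {beta,gamma,delta,epsilon}; column 2 has {beta,gamma,delta}, so it must be alpha.
(r5,c2): row 5 has {alpha,beta,gamma,delta}; column 2 has {alpha,beta,gamma,delta}, so it must be epsilon.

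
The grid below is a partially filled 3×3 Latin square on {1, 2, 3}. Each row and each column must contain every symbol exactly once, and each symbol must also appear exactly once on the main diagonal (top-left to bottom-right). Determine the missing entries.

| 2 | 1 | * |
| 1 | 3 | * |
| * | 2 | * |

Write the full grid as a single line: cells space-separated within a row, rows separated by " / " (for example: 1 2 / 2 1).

2 1 3 / 1 3 2 / 3 2 1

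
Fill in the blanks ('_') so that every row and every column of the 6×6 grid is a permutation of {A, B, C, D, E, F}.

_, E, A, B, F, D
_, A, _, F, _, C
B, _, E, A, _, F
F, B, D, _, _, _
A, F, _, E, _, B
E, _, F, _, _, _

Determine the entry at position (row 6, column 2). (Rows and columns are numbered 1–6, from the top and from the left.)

C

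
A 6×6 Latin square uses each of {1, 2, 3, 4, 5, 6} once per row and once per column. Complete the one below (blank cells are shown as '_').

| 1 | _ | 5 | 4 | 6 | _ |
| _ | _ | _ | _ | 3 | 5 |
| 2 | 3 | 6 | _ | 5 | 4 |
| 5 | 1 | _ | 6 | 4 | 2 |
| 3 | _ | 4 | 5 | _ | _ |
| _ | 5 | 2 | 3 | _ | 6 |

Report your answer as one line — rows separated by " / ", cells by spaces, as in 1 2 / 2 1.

row 1 has {1,4,5,6}; column 2 has {1,3,5} — only 2 is left for (r1,c2).
row 1 has {1,2,4,5,6}; column 6 has {2,4,5,6} — only 3 is left for (r1,c6).
row 2 has {3,5}; column 3 has {2,4,5,6} — only 1 is left for (r2,c3).
row 2 has {1,3,5}; column 4 has {3,4,5,6} — only 2 is left for (r2,c4).
row 3 has {2,3,4,5,6}; column 4 has {2,3,4,5,6} — only 1 is left for (r3,c4).
row 4 has {1,2,4,5,6}; column 3 has {1,2,4,5,6} — only 3 is left for (r4,c3).
row 5 has {3,4,5}; column 2 has {1,2,3,5} — only 6 is left for (r5,c2).
row 5 has {3,4,5,6}; column 6 has {2,3,4,5,6} — only 1 is left for (r5,c6).
row 6 has {2,3,5,6}; column 1 has {1,2,3,5} — only 4 is left for (r6,c1).
row 6 has {2,3,4,5,6}; column 5 has {3,4,5,6} — only 1 is left for (r6,c5).
row 2 has {1,2,3,5}; column 1 has {1,2,3,4,5} — only 6 is left for (r2,c1).
row 2 has {1,2,3,5,6}; column 2 has {1,2,3,5,6} — only 4 is left for (r2,c2).
row 5 has {1,3,4,5,6}; column 5 has {1,3,4,5,6} — only 2 is left for (r5,c5).

1 2 5 4 6 3 / 6 4 1 2 3 5 / 2 3 6 1 5 4 / 5 1 3 6 4 2 / 3 6 4 5 2 1 / 4 5 2 3 1 6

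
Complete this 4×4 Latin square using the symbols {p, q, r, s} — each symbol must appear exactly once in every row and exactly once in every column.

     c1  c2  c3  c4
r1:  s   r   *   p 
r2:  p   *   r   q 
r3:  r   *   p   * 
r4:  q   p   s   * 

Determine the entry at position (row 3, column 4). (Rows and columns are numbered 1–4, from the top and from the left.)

Cell (r1,c3): row 1 has {p,r,s}; column 3 has {p,r,s} → q.
Cell (r2,c2): row 2 has {p,q,r}; column 2 has {p,r} → s.
Cell (r3,c2): row 3 has {p,r}; column 2 has {p,r,s} → q.
Cell (r3,c4): row 3 has {p,q,r}; column 4 has {p,q} → s.

s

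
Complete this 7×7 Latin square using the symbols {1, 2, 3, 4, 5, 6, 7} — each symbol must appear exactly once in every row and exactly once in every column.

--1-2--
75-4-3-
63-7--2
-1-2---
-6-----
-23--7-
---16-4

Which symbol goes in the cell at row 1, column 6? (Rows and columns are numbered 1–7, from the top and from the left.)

6

Cell (r2,c5): row 2 has {3,4,5,7}; column 5 has {2,6} → 1.
Cell (r2,c7): row 2 has {1,3,4,5,7}; column 7 has {2,4} → 6.
Cell (r7,c2): row 7 has {1,4,6}; column 2 has {1,2,3,5,6} → 7.
Cell (r1,c2): row 1 has {1,2}; column 2 has {1,2,3,5,6,7} → 4.
Cell (r2,c3): row 2 has {1,3,4,5,6,7}; column 3 has {1,3} → 2.
Cell (r7,c3): row 7 has {1,4,6,7}; column 3 has {1,2,3} → 5.
Cell (r7,c6): row 7 has {1,4,5,6,7}; column 6 has {3,7} → 2.
Cell (r3,c3): row 3 has {2,3,6,7}; column 3 has {1,2,3,5} → 4.
Cell (r3,c5): row 3 has {2,3,4,6,7}; column 5 has {1,2,6} → 5.
Cell (r3,c6): row 3 has {2,3,4,5,6,7}; column 6 has {2,3,7} → 1.
Cell (r5,c3): row 5 has {6}; column 3 has {1,2,3,4,5} → 7.
Cell (r6,c5): row 6 has {2,3,7}; column 5 has {1,2,5,6} → 4.
Cell (r7,c1): row 7 has {1,2,4,5,6,7}; column 1 has {6,7} → 3.
Cell (r1,c1): row 1 has {1,2,4}; column 1 has {3,6,7} → 5.
Cell (r1,c6): row 1 has {1,2,4,5}; column 6 has {1,2,3,7} → 6.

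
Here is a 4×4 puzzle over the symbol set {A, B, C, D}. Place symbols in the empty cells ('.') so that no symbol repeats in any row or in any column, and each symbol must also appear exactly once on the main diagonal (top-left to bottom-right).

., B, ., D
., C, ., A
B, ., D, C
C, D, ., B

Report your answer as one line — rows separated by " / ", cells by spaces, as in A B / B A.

A B C D / D C B A / B A D C / C D A B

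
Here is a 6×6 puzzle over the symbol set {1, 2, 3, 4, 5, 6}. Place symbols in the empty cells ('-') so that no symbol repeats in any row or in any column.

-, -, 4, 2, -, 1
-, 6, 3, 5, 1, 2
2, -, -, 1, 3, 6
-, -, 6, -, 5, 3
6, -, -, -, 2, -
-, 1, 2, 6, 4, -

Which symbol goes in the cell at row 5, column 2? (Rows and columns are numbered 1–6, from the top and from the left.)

5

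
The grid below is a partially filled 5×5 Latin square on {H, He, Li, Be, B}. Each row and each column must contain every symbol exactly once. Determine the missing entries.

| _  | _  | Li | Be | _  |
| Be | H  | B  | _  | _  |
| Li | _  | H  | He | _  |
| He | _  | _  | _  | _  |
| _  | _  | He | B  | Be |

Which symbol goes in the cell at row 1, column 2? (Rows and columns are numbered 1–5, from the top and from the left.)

He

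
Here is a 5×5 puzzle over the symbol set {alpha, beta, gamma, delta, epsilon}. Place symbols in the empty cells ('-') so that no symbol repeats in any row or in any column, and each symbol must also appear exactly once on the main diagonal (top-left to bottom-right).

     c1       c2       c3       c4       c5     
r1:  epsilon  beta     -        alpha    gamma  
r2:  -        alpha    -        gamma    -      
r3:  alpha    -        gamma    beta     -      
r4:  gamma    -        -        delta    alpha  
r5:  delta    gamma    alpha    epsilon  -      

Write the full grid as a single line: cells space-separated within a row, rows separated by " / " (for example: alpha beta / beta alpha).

epsilon beta delta alpha gamma / beta alpha epsilon gamma delta / alpha delta gamma beta epsilon / gamma epsilon beta delta alpha / delta gamma alpha epsilon beta

At row 1, column 3: row 1 has {alpha,beta,gamma,epsilon}; column 3 has {alpha,gamma}; that leaves delta.
At row 2, column 1: row 2 has {alpha,gamma}; column 1 has {alpha,gamma,delta,epsilon}; that leaves beta.
At row 2, column 3: row 2 has {alpha,beta,gamma}; column 3 has {alpha,gamma,delta}; that leaves epsilon.
At row 2, column 5: row 2 has {alpha,beta,gamma,epsilon}; column 5 has {alpha,gamma}; that leaves delta.
At row 3, column 5: row 3 has {alpha,beta,gamma}; column 5 has {alpha,gamma,delta}; that leaves epsilon.
At row 4, column 2: row 4 has {alpha,gamma,delta}; column 2 has {alpha,beta,gamma}; that leaves epsilon.
At row 4, column 3: row 4 has {alpha,gamma,delta,epsilon}; column 3 has {alpha,gamma,delta,epsilon}; that leaves beta.
At row 5, column 5: row 5 has {alpha,gamma,delta,epsilon}; column 5 has {alpha,gamma,delta,epsilon}; the diagonal has {alpha,gamma,delta,epsilon}; that leaves beta.
At row 3, column 2: row 3 has {alpha,beta,gamma,epsilon}; column 2 has {alpha,beta,gamma,epsilon}; that leaves delta.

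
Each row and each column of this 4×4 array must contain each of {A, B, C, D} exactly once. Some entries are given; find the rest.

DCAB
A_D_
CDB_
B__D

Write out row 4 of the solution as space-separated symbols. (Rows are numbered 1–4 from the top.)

B A C D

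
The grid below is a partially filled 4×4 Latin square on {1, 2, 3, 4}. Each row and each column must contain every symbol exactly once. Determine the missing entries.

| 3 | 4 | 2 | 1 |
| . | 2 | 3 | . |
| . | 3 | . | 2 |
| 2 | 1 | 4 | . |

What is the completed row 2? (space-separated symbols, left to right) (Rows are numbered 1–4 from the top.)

row 2 has {2,3}; column 4 has {1,2} — only 4 is left for (r2,c4).
row 3 has {2,3}; column 3 has {2,3,4} — only 1 is left for (r3,c3).
row 4 has {1,2,4}; column 4 has {1,2,4} — only 3 is left for (r4,c4).
row 2 has {2,3,4}; column 1 has {2,3} — only 1 is left for (r2,c1).

1 2 3 4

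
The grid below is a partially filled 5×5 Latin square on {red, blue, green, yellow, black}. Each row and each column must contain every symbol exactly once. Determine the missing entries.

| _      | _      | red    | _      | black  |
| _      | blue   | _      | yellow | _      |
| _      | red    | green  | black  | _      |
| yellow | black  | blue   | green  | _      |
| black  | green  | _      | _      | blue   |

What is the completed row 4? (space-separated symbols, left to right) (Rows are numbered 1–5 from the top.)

(r1,c2) = yellow
(r1,c4) = blue
(r2,c3) = black
(r3,c1) = blue
(r3,c5) = yellow
(r4,c5) = red

yellow black blue green red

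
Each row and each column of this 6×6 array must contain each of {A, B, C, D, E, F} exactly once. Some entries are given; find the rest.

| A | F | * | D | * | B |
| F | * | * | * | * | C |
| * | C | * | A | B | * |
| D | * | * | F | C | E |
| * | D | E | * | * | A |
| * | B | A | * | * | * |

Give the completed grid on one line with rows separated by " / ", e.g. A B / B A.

A F C D E B / F E D B A C / E C F A B D / D A B F C E / B D E C F A / C B A E D F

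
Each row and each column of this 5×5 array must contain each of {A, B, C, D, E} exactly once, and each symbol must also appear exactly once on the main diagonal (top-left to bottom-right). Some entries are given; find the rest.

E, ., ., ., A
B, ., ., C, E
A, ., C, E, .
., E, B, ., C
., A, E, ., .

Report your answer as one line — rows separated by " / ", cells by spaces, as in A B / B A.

(r1,c3) = D
(r1,c4) = B
(r2,c2) = D
(r2,c3) = A
(r3,c2) = B
(r3,c5) = D
(r4,c1) = D
(r4,c4) = A
(r5,c1) = C
(r5,c4) = D
(r5,c5) = B
(r1,c2) = C

E C D B A / B D A C E / A B C E D / D E B A C / C A E D B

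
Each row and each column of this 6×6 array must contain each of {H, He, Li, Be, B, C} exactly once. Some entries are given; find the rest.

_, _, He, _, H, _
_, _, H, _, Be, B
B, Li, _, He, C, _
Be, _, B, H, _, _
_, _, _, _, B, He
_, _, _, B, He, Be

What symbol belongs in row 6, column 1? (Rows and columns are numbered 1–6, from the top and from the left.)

Li

Cell (r3,c3): row 3 has {He,Li,B,C}; column 3 has {H,He,B} → Be.
Cell (r3,c6): row 3 has {He,Li,Be,B,C}; column 6 has {He,Be,B} → H.
Cell (r4,c5): row 4 has {H,Be,B}; column 5 has {H,He,Be,B,C} → Li.
Cell (r4,c6): row 4 has {H,Li,Be,B}; column 6 has {H,He,Be,B} → C.
Cell (r1,c6): row 1 has {H,He}; column 6 has {H,He,Be,B,C} → Li.
Cell (r4,c2): row 4 has {H,Li,Be,B,C}; column 2 has {Li} → He.
Cell (r1,c1): row 1 has {H,He,Li}; column 1 has {Be,B} → C.
Cell (r1,c4): row 1 has {H,He,Li,C}; column 4 has {H,He,B} → Be.
Cell (r2,c2): row 2 has {H,Be,B}; column 2 has {He,Li} → C.
Cell (r2,c4): row 2 has {H,Be,B,C}; column 4 has {H,He,Be,B} → Li.
Cell (r5,c4): row 5 has {He,B}; column 4 has {H,He,Li,Be,B} → C.
Cell (r6,c2): row 6 has {He,Be,B}; column 2 has {He,Li,C} → H.
Cell (r1,c2): row 1 has {H,He,Li,Be,C}; column 2 has {H,He,Li,C} → B.
Cell (r2,c1): row 2 has {H,Li,Be,B,C}; column 1 has {Be,B,C} → He.
Cell (r5,c2): row 5 has {He,B,C}; column 2 has {H,He,Li,B,C} → Be.
Cell (r5,c3): row 5 has {He,Be,B,C}; column 3 has {H,He,Be,B} → Li.
Cell (r6,c1): row 6 has {H,He,Be,B}; column 1 has {He,Be,B,C} → Li.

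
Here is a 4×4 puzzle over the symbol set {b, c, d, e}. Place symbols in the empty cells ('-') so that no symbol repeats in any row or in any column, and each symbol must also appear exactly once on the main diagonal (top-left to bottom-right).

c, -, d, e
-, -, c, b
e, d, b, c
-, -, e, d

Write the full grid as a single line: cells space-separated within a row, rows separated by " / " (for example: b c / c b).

(r1,c2): row 1 has {c,d,e}; column 2 has {d}, so it must be b.
(r2,c1): row 2 has {b,c}; column 1 has {c,e}, so it must be d.
(r2,c2): row 2 has {b,c,d}; column 2 has {b,d}; the diagonal has {b,c,d}, so it must be e.
(r4,c1): row 4 has {d,e}; column 1 has {c,d,e}, so it must be b.
(r4,c2): row 4 has {b,d,e}; column 2 has {b,d,e}, so it must be c.

c b d e / d e c b / e d b c / b c e d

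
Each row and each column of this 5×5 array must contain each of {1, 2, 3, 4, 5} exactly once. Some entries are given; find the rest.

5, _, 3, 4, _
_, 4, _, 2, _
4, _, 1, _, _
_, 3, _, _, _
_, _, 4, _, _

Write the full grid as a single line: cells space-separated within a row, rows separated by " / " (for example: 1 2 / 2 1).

5 1 3 4 2 / 3 4 5 2 1 / 4 2 1 3 5 / 1 3 2 5 4 / 2 5 4 1 3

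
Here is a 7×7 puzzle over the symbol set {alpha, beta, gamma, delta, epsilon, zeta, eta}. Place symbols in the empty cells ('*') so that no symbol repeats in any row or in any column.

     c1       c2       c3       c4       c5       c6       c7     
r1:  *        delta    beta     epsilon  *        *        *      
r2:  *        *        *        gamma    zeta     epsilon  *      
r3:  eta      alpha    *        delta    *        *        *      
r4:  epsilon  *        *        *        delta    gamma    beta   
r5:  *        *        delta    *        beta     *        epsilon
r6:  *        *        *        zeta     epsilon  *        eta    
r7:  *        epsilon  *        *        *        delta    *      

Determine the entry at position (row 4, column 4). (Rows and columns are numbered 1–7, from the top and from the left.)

alpha

row 3 has {alpha,delta,eta}; column 5 has {beta,delta,epsilon,zeta} — only gamma is left for (r3,c5).
row 3 has {alpha,gamma,delta,eta}; column 7 has {beta,epsilon,eta} — only zeta is left for (r3,c7).
row 3 has {alpha,gamma,delta,zeta,eta}; column 3 has {beta,delta} — only epsilon is left for (r3,c3).
row 3 has {alpha,gamma,delta,epsilon,zeta,eta}; column 6 has {gamma,delta,epsilon} — only beta is left for (r3,c6).
row 6 has {epsilon,zeta,eta}; column 6 has {beta,gamma,delta,epsilon} — only alpha is left for (r6,c6).
row 6 has {alpha,epsilon,zeta,eta}; column 3 has {beta,delta,epsilon} — only gamma is left for (r6,c3).
row 6 has {alpha,gamma,epsilon,zeta,eta}; column 2 has {alpha,delta,epsilon} — only beta is left for (r6,c2).
row 2 has {gamma,epsilon,zeta}; column 2 has {alpha,beta,delta,epsilon} — only eta is left for (r2,c2).
row 2 has {gamma,epsilon,zeta,eta}; column 3 has {beta,gamma,delta,epsilon} — only alpha is left for (r2,c3).
row 2 has {alpha,gamma,epsilon,zeta,eta}; column 7 has {beta,epsilon,zeta,eta} — only delta is left for (r2,c7).
row 4 has {beta,gamma,delta,epsilon}; column 2 has {alpha,beta,delta,epsilon,eta} — only zeta is left for (r4,c2).
row 4 has {beta,gamma,delta,epsilon,zeta}; column 3 has {alpha,beta,gamma,delta,epsilon} — only eta is left for (r4,c3).
row 4 has {beta,gamma,delta,epsilon,zeta,eta}; column 4 has {gamma,delta,epsilon,zeta} — only alpha is left for (r4,c4).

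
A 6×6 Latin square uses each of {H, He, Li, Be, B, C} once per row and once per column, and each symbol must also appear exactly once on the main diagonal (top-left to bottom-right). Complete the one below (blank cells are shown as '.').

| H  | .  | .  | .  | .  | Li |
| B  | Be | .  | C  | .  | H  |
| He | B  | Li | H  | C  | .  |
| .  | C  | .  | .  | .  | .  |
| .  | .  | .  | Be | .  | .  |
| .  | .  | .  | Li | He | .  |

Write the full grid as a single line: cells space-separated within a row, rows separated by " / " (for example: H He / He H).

H He C B Be Li / B Be He C Li H / He B Li H C Be / Li C Be He H B / C Li H Be B He / Be H B Li He C

At row 1, column 2: row 1 has {H,Li}; column 2 has {Be,B,C}; that leaves He.
At row 1, column 4: row 1 has {H,He,Li}; column 4 has {H,Li,Be,C}; that leaves B.
At row 1, column 5: row 1 has {H,He,Li,B}; column 5 has {He,C}; that leaves Be.
At row 2, column 3: row 2 has {H,Be,B,C}; column 3 has {Li}; that leaves He.
At row 2, column 5: row 2 has {H,He,Be,B,C}; column 5 has {He,Be,C}; that leaves Li.
At row 3, column 6: row 3 has {H,He,Li,B,C}; column 6 has {H,Li}; that leaves Be.
At row 4, column 4: row 4 has {C}; column 4 has {H,Li,Be,B,C}; the diagonal has {H,Li,Be}; that leaves He.
At row 4, column 6: row 4 has {He,C}; column 6 has {H,Li,Be}; that leaves B.
At row 5, column 5: row 5 has {Be}; column 5 has {He,Li,Be,C}; the diagonal has {H,He,Li,Be}; that leaves B.
At row 6, column 2: row 6 has {He,Li}; column 2 has {He,Be,B,C}; that leaves H.
At row 6, column 6: row 6 has {H,He,Li}; column 6 has {H,Li,Be,B}; the diagonal has {H,He,Li,Be,B}; that leaves C.
At row 1, column 3: row 1 has {H,He,Li,Be,B}; column 3 has {He,Li}; that leaves C.
At row 4, column 5: row 4 has {He,B,C}; column 5 has {He,Li,Be,B,C}; that leaves H.
At row 5, column 2: row 5 has {Be,B}; column 2 has {H,He,Be,B,C}; that leaves Li.
At row 5, column 3: row 5 has {Li,Be,B}; column 3 has {He,Li,C}; that leaves H.
At row 5, column 6: row 5 has {H,Li,Be,B}; column 6 has {H,Li,Be,B,C}; that leaves He.
At row 6, column 1: row 6 has {H,He,Li,C}; column 1 has {H,He,B}; that leaves Be.
At row 6, column 3: row 6 has {H,He,Li,Be,C}; column 3 has {H,He,Li,C}; that leaves B.
At row 4, column 1: row 4 has {H,He,B,C}; column 1 has {H,He,Be,B}; that leaves Li.
At row 4, column 3: row 4 has {H,He,Li,B,C}; column 3 has {H,He,Li,B,C}; that leaves Be.
At row 5, column 1: row 5 has {H,He,Li,Be,B}; column 1 has {H,He,Li,Be,B}; that leaves C.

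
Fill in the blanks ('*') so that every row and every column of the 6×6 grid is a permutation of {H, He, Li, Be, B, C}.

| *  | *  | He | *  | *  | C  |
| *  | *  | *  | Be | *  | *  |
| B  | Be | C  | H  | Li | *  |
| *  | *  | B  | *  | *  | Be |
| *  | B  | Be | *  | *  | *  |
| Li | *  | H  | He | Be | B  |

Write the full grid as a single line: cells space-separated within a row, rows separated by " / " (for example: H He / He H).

Be Li He B H C / C He Li Be B H / B Be C H Li He / He H B Li C Be / H B Be C He Li / Li C H He Be B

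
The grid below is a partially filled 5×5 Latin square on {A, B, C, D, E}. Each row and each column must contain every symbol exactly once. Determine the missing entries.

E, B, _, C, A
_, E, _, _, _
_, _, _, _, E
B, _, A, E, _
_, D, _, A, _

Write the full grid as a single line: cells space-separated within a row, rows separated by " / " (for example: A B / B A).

At row 1, column 3: row 1 has {A,B,C,E}; column 3 has {A}; that leaves D.
At row 4, column 2: row 4 has {A,B,E}; column 2 has {B,D,E}; that leaves C.
At row 4, column 5: row 4 has {A,B,C,E}; column 5 has {A,E}; that leaves D.
At row 5, column 1: row 5 has {A,D}; column 1 has {B,E}; that leaves C.
At row 5, column 5: row 5 has {A,C,D}; column 5 has {A,D,E}; that leaves B.
At row 2, column 5: row 2 has {E}; column 5 has {A,B,D,E}; that leaves C.
At row 3, column 2: row 3 has {E}; column 2 has {B,C,D,E}; that leaves A.
At row 5, column 3: row 5 has {A,B,C,D}; column 3 has {A,D}; that leaves E.
At row 2, column 3: row 2 has {C,E}; column 3 has {A,D,E}; that leaves B.
At row 2, column 4: row 2 has {B,C,E}; column 4 has {A,C,E}; that leaves D.
At row 3, column 1: row 3 has {A,E}; column 1 has {B,C,E}; that leaves D.
At row 3, column 3: row 3 has {A,D,E}; column 3 has {A,B,D,E}; that leaves C.
At row 3, column 4: row 3 has {A,C,D,E}; column 4 has {A,C,D,E}; that leaves B.
At row 2, column 1: row 2 has {B,C,D,E}; column 1 has {B,C,D,E}; that leaves A.

E B D C A / A E B D C / D A C B E / B C A E D / C D E A B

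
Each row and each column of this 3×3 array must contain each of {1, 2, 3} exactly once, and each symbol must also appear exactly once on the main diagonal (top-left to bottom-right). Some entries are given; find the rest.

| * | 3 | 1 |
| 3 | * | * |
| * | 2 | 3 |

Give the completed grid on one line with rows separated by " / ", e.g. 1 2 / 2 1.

2 3 1 / 3 1 2 / 1 2 3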